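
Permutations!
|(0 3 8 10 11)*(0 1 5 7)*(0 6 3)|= 8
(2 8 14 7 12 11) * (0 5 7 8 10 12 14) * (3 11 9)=(0 5 7 14 8)(2 10 12 9 3 11)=[5, 1, 10, 11, 4, 7, 6, 14, 0, 3, 12, 2, 9, 13, 8]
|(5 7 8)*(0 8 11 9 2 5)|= |(0 8)(2 5 7 11 9)|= 10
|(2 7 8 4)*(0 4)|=5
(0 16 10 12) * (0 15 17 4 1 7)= (0 16 10 12 15 17 4 1 7)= [16, 7, 2, 3, 1, 5, 6, 0, 8, 9, 12, 11, 15, 13, 14, 17, 10, 4]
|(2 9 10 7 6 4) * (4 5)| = 7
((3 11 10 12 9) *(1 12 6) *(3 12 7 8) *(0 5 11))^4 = (12)(0 6 3 10 8 11 7 5 1)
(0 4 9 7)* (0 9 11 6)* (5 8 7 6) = (0 4 11 5 8 7 9 6) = [4, 1, 2, 3, 11, 8, 0, 9, 7, 6, 10, 5]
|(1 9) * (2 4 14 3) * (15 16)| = 4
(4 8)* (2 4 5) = [0, 1, 4, 3, 8, 2, 6, 7, 5] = (2 4 8 5)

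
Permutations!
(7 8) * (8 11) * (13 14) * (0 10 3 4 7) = (0 10 3 4 7 11 8)(13 14) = [10, 1, 2, 4, 7, 5, 6, 11, 0, 9, 3, 8, 12, 14, 13]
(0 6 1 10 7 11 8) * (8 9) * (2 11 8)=(0 6 1 10 7 8)(2 11 9)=[6, 10, 11, 3, 4, 5, 1, 8, 0, 2, 7, 9]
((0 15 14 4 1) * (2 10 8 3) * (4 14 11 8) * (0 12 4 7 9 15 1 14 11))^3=(0 4 8 10 15 12 11 2 9 1 14 3 7)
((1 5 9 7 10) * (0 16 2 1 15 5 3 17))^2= (0 2 3)(1 17 16)(5 7 15 9 10)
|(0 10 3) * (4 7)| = 6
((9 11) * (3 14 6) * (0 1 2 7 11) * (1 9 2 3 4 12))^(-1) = (0 9)(1 12 4 6 14 3)(2 11 7)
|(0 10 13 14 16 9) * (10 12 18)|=|(0 12 18 10 13 14 16 9)|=8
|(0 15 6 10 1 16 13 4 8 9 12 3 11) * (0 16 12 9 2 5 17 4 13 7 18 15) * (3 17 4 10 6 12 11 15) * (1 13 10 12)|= 28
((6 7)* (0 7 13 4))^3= (0 13 7 4 6)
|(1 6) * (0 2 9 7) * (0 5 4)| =|(0 2 9 7 5 4)(1 6)| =6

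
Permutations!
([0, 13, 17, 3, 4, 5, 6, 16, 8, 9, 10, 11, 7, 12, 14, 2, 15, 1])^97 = (1 13 12 7 16 15 2 17)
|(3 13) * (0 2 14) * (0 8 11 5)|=6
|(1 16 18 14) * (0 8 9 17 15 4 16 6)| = |(0 8 9 17 15 4 16 18 14 1 6)| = 11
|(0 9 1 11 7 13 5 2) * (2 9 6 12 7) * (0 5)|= 5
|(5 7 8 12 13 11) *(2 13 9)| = 8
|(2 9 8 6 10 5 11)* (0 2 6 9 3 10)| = |(0 2 3 10 5 11 6)(8 9)| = 14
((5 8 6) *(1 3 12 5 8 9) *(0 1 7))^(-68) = (0 3 5 7 1 12 9)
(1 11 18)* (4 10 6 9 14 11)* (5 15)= (1 4 10 6 9 14 11 18)(5 15)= [0, 4, 2, 3, 10, 15, 9, 7, 8, 14, 6, 18, 12, 13, 11, 5, 16, 17, 1]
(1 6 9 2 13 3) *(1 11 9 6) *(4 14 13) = (2 4 14 13 3 11 9) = [0, 1, 4, 11, 14, 5, 6, 7, 8, 2, 10, 9, 12, 3, 13]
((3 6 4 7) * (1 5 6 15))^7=((1 5 6 4 7 3 15))^7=(15)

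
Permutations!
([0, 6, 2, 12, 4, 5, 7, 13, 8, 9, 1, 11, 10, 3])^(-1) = (1 10 12 3 13 7 6)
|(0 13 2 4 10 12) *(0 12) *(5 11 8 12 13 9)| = |(0 9 5 11 8 12 13 2 4 10)| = 10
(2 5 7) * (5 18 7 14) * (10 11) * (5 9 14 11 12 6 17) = (2 18 7)(5 11 10 12 6 17)(9 14) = [0, 1, 18, 3, 4, 11, 17, 2, 8, 14, 12, 10, 6, 13, 9, 15, 16, 5, 7]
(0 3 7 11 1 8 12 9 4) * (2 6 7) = (0 3 2 6 7 11 1 8 12 9 4) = [3, 8, 6, 2, 0, 5, 7, 11, 12, 4, 10, 1, 9]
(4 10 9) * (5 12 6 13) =(4 10 9)(5 12 6 13) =[0, 1, 2, 3, 10, 12, 13, 7, 8, 4, 9, 11, 6, 5]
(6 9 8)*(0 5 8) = [5, 1, 2, 3, 4, 8, 9, 7, 6, 0] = (0 5 8 6 9)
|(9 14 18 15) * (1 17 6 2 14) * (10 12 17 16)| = 11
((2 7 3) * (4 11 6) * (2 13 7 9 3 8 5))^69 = (2 5 8 7 13 3 9)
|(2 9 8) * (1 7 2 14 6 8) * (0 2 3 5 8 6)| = 9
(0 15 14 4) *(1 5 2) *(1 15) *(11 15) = (0 1 5 2 11 15 14 4) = [1, 5, 11, 3, 0, 2, 6, 7, 8, 9, 10, 15, 12, 13, 4, 14]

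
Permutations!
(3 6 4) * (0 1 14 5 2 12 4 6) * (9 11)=(0 1 14 5 2 12 4 3)(9 11)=[1, 14, 12, 0, 3, 2, 6, 7, 8, 11, 10, 9, 4, 13, 5]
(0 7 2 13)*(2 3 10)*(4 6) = (0 7 3 10 2 13)(4 6) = [7, 1, 13, 10, 6, 5, 4, 3, 8, 9, 2, 11, 12, 0]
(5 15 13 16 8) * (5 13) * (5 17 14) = (5 15 17 14)(8 13 16) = [0, 1, 2, 3, 4, 15, 6, 7, 13, 9, 10, 11, 12, 16, 5, 17, 8, 14]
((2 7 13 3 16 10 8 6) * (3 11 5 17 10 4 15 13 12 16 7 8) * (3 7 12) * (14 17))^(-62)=((2 8 6)(3 12 16 4 15 13 11 5 14 17 10 7))^(-62)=(2 8 6)(3 10 14 11 15 16)(4 12 7 17 5 13)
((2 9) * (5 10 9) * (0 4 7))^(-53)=(0 4 7)(2 9 10 5)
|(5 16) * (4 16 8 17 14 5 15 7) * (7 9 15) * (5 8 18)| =|(4 16 7)(5 18)(8 17 14)(9 15)| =6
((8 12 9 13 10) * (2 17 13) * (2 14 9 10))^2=(2 13 17)(8 10 12)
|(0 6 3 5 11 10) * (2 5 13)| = 8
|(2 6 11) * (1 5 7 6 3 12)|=8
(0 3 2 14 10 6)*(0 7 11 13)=(0 3 2 14 10 6 7 11 13)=[3, 1, 14, 2, 4, 5, 7, 11, 8, 9, 6, 13, 12, 0, 10]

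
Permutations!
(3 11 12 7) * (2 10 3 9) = [0, 1, 10, 11, 4, 5, 6, 9, 8, 2, 3, 12, 7] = (2 10 3 11 12 7 9)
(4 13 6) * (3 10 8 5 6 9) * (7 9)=(3 10 8 5 6 4 13 7 9)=[0, 1, 2, 10, 13, 6, 4, 9, 5, 3, 8, 11, 12, 7]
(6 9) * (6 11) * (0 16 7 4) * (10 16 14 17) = (0 14 17 10 16 7 4)(6 9 11) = [14, 1, 2, 3, 0, 5, 9, 4, 8, 11, 16, 6, 12, 13, 17, 15, 7, 10]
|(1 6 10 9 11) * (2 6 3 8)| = |(1 3 8 2 6 10 9 11)| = 8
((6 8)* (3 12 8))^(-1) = ((3 12 8 6))^(-1) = (3 6 8 12)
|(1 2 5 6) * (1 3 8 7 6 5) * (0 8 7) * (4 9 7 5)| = |(0 8)(1 2)(3 5 4 9 7 6)| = 6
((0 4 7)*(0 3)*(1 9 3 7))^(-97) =(0 9 4 3 1)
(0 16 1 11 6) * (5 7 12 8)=[16, 11, 2, 3, 4, 7, 0, 12, 5, 9, 10, 6, 8, 13, 14, 15, 1]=(0 16 1 11 6)(5 7 12 8)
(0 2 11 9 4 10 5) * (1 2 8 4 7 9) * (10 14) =(0 8 4 14 10 5)(1 2 11)(7 9) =[8, 2, 11, 3, 14, 0, 6, 9, 4, 7, 5, 1, 12, 13, 10]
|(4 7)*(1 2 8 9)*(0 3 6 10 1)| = 8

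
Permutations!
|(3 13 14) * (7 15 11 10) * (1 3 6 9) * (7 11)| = 6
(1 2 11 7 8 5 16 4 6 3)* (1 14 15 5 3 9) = (1 2 11 7 8 3 14 15 5 16 4 6 9) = [0, 2, 11, 14, 6, 16, 9, 8, 3, 1, 10, 7, 12, 13, 15, 5, 4]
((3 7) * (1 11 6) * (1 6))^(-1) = (1 11)(3 7)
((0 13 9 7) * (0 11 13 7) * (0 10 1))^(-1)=((0 7 11 13 9 10 1))^(-1)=(0 1 10 9 13 11 7)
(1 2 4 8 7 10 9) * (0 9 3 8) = [9, 2, 4, 8, 0, 5, 6, 10, 7, 1, 3] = (0 9 1 2 4)(3 8 7 10)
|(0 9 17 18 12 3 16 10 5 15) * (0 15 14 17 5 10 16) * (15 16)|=8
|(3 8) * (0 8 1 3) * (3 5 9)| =4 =|(0 8)(1 5 9 3)|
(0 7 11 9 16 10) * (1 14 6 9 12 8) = (0 7 11 12 8 1 14 6 9 16 10) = [7, 14, 2, 3, 4, 5, 9, 11, 1, 16, 0, 12, 8, 13, 6, 15, 10]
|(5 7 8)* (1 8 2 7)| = |(1 8 5)(2 7)| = 6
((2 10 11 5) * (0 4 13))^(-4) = ((0 4 13)(2 10 11 5))^(-4) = (0 13 4)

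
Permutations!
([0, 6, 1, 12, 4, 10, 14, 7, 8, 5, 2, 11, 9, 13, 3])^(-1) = [0, 2, 10, 14, 4, 9, 1, 7, 8, 12, 5, 11, 3, 13, 6]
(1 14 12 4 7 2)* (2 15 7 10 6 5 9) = (1 14 12 4 10 6 5 9 2)(7 15) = [0, 14, 1, 3, 10, 9, 5, 15, 8, 2, 6, 11, 4, 13, 12, 7]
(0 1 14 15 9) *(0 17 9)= (0 1 14 15)(9 17)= [1, 14, 2, 3, 4, 5, 6, 7, 8, 17, 10, 11, 12, 13, 15, 0, 16, 9]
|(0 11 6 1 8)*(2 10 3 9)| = |(0 11 6 1 8)(2 10 3 9)| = 20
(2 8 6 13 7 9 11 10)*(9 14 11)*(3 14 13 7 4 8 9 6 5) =(2 9 6 7 13 4 8 5 3 14 11 10) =[0, 1, 9, 14, 8, 3, 7, 13, 5, 6, 2, 10, 12, 4, 11]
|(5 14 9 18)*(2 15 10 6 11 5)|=9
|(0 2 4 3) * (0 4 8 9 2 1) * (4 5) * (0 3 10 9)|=|(0 1 3 5 4 10 9 2 8)|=9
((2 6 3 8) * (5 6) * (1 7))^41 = ((1 7)(2 5 6 3 8))^41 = (1 7)(2 5 6 3 8)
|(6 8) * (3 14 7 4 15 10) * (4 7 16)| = |(3 14 16 4 15 10)(6 8)| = 6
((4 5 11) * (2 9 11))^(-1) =((2 9 11 4 5))^(-1) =(2 5 4 11 9)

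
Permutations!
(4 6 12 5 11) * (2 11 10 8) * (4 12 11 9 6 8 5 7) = [0, 1, 9, 3, 8, 10, 11, 4, 2, 6, 5, 12, 7] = (2 9 6 11 12 7 4 8)(5 10)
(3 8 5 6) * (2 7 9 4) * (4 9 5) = [0, 1, 7, 8, 2, 6, 3, 5, 4, 9] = (9)(2 7 5 6 3 8 4)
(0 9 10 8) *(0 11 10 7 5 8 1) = (0 9 7 5 8 11 10 1) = [9, 0, 2, 3, 4, 8, 6, 5, 11, 7, 1, 10]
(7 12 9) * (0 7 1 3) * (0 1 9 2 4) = (0 7 12 2 4)(1 3) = [7, 3, 4, 1, 0, 5, 6, 12, 8, 9, 10, 11, 2]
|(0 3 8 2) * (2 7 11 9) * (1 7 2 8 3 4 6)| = 9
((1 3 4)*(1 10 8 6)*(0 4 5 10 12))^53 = (0 12 4)(1 6 8 10 5 3)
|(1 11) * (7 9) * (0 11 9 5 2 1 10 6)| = 20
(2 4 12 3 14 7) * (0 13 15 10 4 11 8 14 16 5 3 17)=(0 13 15 10 4 12 17)(2 11 8 14 7)(3 16 5)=[13, 1, 11, 16, 12, 3, 6, 2, 14, 9, 4, 8, 17, 15, 7, 10, 5, 0]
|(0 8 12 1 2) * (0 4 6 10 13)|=9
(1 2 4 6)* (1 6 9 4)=(1 2)(4 9)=[0, 2, 1, 3, 9, 5, 6, 7, 8, 4]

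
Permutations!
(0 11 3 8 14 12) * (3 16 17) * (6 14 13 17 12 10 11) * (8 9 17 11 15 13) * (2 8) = (0 6 14 10 15 13 11 16 12)(2 8)(3 9 17) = [6, 1, 8, 9, 4, 5, 14, 7, 2, 17, 15, 16, 0, 11, 10, 13, 12, 3]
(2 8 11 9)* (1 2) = (1 2 8 11 9) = [0, 2, 8, 3, 4, 5, 6, 7, 11, 1, 10, 9]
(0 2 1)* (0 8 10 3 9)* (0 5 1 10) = (0 2 10 3 9 5 1 8) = [2, 8, 10, 9, 4, 1, 6, 7, 0, 5, 3]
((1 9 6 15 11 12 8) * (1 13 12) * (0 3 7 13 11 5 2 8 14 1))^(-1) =(0 11 8 2 5 15 6 9 1 14 12 13 7 3)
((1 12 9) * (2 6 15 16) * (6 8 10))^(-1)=(1 9 12)(2 16 15 6 10 8)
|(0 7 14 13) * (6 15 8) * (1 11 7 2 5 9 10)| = 30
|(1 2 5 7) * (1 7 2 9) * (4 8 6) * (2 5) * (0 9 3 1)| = 6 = |(0 9)(1 3)(4 8 6)|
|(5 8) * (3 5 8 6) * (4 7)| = |(8)(3 5 6)(4 7)| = 6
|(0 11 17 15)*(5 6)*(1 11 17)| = 6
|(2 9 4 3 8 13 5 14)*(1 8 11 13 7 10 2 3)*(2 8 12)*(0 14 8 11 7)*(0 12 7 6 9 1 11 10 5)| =|(0 14 3 6 9 4 11 13)(1 7 5 8 12 2)| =24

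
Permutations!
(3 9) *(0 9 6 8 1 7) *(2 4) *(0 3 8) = (0 9 8 1 7 3 6)(2 4) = [9, 7, 4, 6, 2, 5, 0, 3, 1, 8]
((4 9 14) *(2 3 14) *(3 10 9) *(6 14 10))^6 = (2 9 10 3 4 14 6)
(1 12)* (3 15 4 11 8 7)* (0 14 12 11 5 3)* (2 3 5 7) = [14, 11, 3, 15, 7, 5, 6, 0, 2, 9, 10, 8, 1, 13, 12, 4] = (0 14 12 1 11 8 2 3 15 4 7)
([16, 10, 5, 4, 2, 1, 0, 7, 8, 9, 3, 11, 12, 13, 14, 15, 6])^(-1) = [6, 5, 4, 10, 3, 2, 16, 7, 8, 9, 1, 11, 12, 13, 14, 15, 0]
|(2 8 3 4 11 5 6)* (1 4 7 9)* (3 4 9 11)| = 8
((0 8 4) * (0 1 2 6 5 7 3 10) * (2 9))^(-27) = ((0 8 4 1 9 2 6 5 7 3 10))^(-27) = (0 6 8 5 4 7 1 3 9 10 2)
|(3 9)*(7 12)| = 2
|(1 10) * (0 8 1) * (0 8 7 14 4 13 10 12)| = 9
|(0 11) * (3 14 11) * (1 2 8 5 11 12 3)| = |(0 1 2 8 5 11)(3 14 12)| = 6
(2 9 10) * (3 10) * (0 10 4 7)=(0 10 2 9 3 4 7)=[10, 1, 9, 4, 7, 5, 6, 0, 8, 3, 2]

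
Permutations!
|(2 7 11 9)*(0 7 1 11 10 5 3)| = 20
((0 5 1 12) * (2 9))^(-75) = ((0 5 1 12)(2 9))^(-75) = (0 5 1 12)(2 9)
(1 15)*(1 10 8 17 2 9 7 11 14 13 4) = [0, 15, 9, 3, 1, 5, 6, 11, 17, 7, 8, 14, 12, 4, 13, 10, 16, 2] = (1 15 10 8 17 2 9 7 11 14 13 4)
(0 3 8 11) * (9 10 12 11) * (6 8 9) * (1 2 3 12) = [12, 2, 3, 9, 4, 5, 8, 7, 6, 10, 1, 0, 11] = (0 12 11)(1 2 3 9 10)(6 8)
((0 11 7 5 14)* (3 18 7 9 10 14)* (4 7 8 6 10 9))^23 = ((0 11 4 7 5 3 18 8 6 10 14))^23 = (0 11 4 7 5 3 18 8 6 10 14)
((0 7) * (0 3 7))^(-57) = (3 7)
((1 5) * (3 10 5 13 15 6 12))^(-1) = (1 5 10 3 12 6 15 13)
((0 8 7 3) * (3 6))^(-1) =(0 3 6 7 8)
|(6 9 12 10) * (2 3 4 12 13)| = 8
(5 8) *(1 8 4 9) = (1 8 5 4 9) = [0, 8, 2, 3, 9, 4, 6, 7, 5, 1]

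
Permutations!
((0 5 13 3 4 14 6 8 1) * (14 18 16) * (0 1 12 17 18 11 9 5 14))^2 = ((0 14 6 8 12 17 18 16)(3 4 11 9 5 13))^2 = (0 6 12 18)(3 11 5)(4 9 13)(8 17 16 14)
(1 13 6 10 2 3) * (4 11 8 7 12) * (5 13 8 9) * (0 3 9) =(0 3 1 8 7 12 4 11)(2 9 5 13 6 10) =[3, 8, 9, 1, 11, 13, 10, 12, 7, 5, 2, 0, 4, 6]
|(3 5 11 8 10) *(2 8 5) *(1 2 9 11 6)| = 9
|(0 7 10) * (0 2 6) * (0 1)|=6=|(0 7 10 2 6 1)|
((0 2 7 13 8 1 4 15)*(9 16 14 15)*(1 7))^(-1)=((0 2 1 4 9 16 14 15)(7 13 8))^(-1)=(0 15 14 16 9 4 1 2)(7 8 13)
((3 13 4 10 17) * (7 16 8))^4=(3 17 10 4 13)(7 16 8)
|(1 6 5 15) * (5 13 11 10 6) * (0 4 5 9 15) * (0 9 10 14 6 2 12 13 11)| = 30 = |(0 4 5 9 15 1 10 2 12 13)(6 11 14)|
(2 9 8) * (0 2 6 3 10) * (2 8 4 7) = (0 8 6 3 10)(2 9 4 7) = [8, 1, 9, 10, 7, 5, 3, 2, 6, 4, 0]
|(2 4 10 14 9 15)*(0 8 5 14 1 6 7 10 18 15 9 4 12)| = |(0 8 5 14 4 18 15 2 12)(1 6 7 10)| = 36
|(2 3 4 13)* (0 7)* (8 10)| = |(0 7)(2 3 4 13)(8 10)| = 4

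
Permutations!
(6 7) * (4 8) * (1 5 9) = (1 5 9)(4 8)(6 7) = [0, 5, 2, 3, 8, 9, 7, 6, 4, 1]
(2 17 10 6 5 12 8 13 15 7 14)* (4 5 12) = [0, 1, 17, 3, 5, 4, 12, 14, 13, 9, 6, 11, 8, 15, 2, 7, 16, 10] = (2 17 10 6 12 8 13 15 7 14)(4 5)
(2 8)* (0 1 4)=(0 1 4)(2 8)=[1, 4, 8, 3, 0, 5, 6, 7, 2]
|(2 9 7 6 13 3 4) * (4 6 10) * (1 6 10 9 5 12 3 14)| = 12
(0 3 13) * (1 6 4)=(0 3 13)(1 6 4)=[3, 6, 2, 13, 1, 5, 4, 7, 8, 9, 10, 11, 12, 0]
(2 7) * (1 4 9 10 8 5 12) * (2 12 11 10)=(1 4 9 2 7 12)(5 11 10 8)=[0, 4, 7, 3, 9, 11, 6, 12, 5, 2, 8, 10, 1]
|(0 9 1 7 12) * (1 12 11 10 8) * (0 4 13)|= |(0 9 12 4 13)(1 7 11 10 8)|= 5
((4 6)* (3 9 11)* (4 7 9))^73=(3 4 6 7 9 11)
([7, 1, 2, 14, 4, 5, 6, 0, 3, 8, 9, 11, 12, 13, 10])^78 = (3 9 14 8 10)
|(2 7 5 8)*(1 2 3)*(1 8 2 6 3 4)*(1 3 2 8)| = |(1 6 2 7 5 8 4 3)| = 8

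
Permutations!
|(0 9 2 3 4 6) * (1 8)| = 6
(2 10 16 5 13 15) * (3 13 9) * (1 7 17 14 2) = (1 7 17 14 2 10 16 5 9 3 13 15) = [0, 7, 10, 13, 4, 9, 6, 17, 8, 3, 16, 11, 12, 15, 2, 1, 5, 14]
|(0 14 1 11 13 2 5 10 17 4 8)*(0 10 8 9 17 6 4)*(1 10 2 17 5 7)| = |(0 14 10 6 4 9 5 8 2 7 1 11 13 17)| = 14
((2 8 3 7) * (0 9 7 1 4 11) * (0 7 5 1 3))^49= ((0 9 5 1 4 11 7 2 8))^49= (0 4 8 1 2 5 7 9 11)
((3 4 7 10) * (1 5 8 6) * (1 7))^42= (1 8 7 3)(4 5 6 10)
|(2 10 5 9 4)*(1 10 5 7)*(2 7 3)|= |(1 10 3 2 5 9 4 7)|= 8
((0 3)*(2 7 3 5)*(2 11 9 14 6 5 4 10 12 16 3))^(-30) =(16)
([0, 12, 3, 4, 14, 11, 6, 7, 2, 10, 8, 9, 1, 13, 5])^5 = (1 12)(2 11 3 9 4 10 14 8 5)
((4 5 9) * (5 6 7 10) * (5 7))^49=((4 6 5 9)(7 10))^49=(4 6 5 9)(7 10)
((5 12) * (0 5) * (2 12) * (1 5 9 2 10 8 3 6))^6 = ((0 9 2 12)(1 5 10 8 3 6))^6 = (0 2)(9 12)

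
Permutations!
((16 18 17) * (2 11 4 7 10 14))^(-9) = (18)(2 7)(4 14)(10 11)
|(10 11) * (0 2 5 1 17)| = |(0 2 5 1 17)(10 11)| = 10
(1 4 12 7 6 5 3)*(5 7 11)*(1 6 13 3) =(1 4 12 11 5)(3 6 7 13) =[0, 4, 2, 6, 12, 1, 7, 13, 8, 9, 10, 5, 11, 3]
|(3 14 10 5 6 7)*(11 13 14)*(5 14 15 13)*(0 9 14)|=|(0 9 14 10)(3 11 5 6 7)(13 15)|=20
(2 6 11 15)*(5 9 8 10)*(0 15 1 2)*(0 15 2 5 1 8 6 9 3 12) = [2, 5, 9, 12, 4, 3, 11, 7, 10, 6, 1, 8, 0, 13, 14, 15] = (15)(0 2 9 6 11 8 10 1 5 3 12)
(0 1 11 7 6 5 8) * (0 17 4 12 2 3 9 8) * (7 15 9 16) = (0 1 11 15 9 8 17 4 12 2 3 16 7 6 5) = [1, 11, 3, 16, 12, 0, 5, 6, 17, 8, 10, 15, 2, 13, 14, 9, 7, 4]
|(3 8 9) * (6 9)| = 4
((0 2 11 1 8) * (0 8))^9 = ((0 2 11 1))^9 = (0 2 11 1)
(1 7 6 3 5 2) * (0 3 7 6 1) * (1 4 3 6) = (0 6 7 4 3 5 2) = [6, 1, 0, 5, 3, 2, 7, 4]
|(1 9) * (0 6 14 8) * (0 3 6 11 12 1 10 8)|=10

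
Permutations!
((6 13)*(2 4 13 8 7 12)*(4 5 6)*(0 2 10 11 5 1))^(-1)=((0 2 1)(4 13)(5 6 8 7 12 10 11))^(-1)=(0 1 2)(4 13)(5 11 10 12 7 8 6)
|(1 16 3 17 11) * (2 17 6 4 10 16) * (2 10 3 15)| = 21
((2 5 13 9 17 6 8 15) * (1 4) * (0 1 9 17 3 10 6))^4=((0 1 4 9 3 10 6 8 15 2 5 13 17))^4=(0 3 15 17 9 8 13 4 6 5 1 10 2)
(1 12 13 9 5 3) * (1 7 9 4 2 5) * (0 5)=(0 5 3 7 9 1 12 13 4 2)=[5, 12, 0, 7, 2, 3, 6, 9, 8, 1, 10, 11, 13, 4]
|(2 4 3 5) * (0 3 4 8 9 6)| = 7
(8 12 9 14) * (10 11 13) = [0, 1, 2, 3, 4, 5, 6, 7, 12, 14, 11, 13, 9, 10, 8] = (8 12 9 14)(10 11 13)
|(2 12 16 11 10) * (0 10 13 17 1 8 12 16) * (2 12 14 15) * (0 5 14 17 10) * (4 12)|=30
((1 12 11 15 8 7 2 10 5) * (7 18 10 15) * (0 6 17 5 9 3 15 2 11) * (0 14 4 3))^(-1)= (0 9 10 18 8 15 3 4 14 12 1 5 17 6)(7 11)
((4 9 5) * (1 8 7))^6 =((1 8 7)(4 9 5))^6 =(9)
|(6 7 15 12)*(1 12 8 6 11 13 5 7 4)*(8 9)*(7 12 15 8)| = |(1 15 9 7 8 6 4)(5 12 11 13)| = 28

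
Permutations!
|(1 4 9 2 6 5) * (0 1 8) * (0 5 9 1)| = |(1 4)(2 6 9)(5 8)| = 6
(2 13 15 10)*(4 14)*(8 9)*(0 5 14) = (0 5 14 4)(2 13 15 10)(8 9) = [5, 1, 13, 3, 0, 14, 6, 7, 9, 8, 2, 11, 12, 15, 4, 10]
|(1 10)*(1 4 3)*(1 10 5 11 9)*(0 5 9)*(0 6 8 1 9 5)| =15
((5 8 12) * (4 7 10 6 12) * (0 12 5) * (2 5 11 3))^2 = (12)(2 8 7 6 3 5 4 10 11)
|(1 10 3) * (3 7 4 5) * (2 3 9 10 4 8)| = 9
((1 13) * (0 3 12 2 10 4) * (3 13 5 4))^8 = (0 5 13 4 1)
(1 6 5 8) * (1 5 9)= (1 6 9)(5 8)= [0, 6, 2, 3, 4, 8, 9, 7, 5, 1]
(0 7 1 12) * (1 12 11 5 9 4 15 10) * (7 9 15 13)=(0 9 4 13 7 12)(1 11 5 15 10)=[9, 11, 2, 3, 13, 15, 6, 12, 8, 4, 1, 5, 0, 7, 14, 10]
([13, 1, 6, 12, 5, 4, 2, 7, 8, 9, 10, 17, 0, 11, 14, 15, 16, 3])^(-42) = [0, 1, 2, 3, 4, 5, 6, 7, 8, 9, 10, 11, 12, 13, 14, 15, 16, 17]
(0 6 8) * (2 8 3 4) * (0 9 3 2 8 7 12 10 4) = (0 6 2 7 12 10 4 8 9 3) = [6, 1, 7, 0, 8, 5, 2, 12, 9, 3, 4, 11, 10]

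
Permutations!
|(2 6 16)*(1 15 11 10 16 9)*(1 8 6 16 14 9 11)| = 6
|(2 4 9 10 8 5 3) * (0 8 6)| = |(0 8 5 3 2 4 9 10 6)| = 9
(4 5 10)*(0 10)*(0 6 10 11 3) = (0 11 3)(4 5 6 10) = [11, 1, 2, 0, 5, 6, 10, 7, 8, 9, 4, 3]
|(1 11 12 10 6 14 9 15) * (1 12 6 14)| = |(1 11 6)(9 15 12 10 14)| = 15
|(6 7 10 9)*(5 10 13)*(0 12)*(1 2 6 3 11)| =|(0 12)(1 2 6 7 13 5 10 9 3 11)| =10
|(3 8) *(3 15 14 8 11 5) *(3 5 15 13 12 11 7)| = 6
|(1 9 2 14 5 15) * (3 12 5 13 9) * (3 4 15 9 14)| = 30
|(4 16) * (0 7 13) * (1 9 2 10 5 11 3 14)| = 24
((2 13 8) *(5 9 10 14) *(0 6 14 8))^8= (0 13 2 8 10 9 5 14 6)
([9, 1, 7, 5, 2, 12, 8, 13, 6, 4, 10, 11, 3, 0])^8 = [4, 1, 13, 12, 7, 3, 6, 0, 8, 2, 10, 11, 5, 9]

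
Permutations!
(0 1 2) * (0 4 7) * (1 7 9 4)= [7, 2, 1, 3, 9, 5, 6, 0, 8, 4]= (0 7)(1 2)(4 9)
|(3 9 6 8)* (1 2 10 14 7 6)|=|(1 2 10 14 7 6 8 3 9)|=9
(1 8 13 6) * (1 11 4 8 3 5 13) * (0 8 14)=(0 8 1 3 5 13 6 11 4 14)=[8, 3, 2, 5, 14, 13, 11, 7, 1, 9, 10, 4, 12, 6, 0]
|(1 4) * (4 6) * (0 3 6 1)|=4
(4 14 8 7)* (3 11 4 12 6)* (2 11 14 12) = (2 11 4 12 6 3 14 8 7) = [0, 1, 11, 14, 12, 5, 3, 2, 7, 9, 10, 4, 6, 13, 8]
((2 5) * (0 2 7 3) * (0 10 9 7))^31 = ((0 2 5)(3 10 9 7))^31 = (0 2 5)(3 7 9 10)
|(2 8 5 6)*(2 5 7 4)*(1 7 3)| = |(1 7 4 2 8 3)(5 6)| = 6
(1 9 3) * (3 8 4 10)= (1 9 8 4 10 3)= [0, 9, 2, 1, 10, 5, 6, 7, 4, 8, 3]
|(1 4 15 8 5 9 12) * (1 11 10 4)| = 8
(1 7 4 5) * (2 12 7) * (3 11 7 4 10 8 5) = (1 2 12 4 3 11 7 10 8 5) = [0, 2, 12, 11, 3, 1, 6, 10, 5, 9, 8, 7, 4]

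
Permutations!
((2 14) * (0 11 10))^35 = ((0 11 10)(2 14))^35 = (0 10 11)(2 14)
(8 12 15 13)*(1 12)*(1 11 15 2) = [0, 12, 1, 3, 4, 5, 6, 7, 11, 9, 10, 15, 2, 8, 14, 13] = (1 12 2)(8 11 15 13)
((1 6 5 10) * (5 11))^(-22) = ((1 6 11 5 10))^(-22) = (1 5 6 10 11)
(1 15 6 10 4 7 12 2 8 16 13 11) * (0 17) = [17, 15, 8, 3, 7, 5, 10, 12, 16, 9, 4, 1, 2, 11, 14, 6, 13, 0] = (0 17)(1 15 6 10 4 7 12 2 8 16 13 11)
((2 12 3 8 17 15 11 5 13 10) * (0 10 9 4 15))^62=((0 10 2 12 3 8 17)(4 15 11 5 13 9))^62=(0 17 8 3 12 2 10)(4 11 13)(5 9 15)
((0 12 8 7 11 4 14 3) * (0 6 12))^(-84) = (3 7)(4 12)(6 11)(8 14)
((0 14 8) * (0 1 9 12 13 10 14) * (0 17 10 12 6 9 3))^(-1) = (0 3 1 8 14 10 17)(6 9)(12 13)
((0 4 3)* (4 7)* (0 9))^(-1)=((0 7 4 3 9))^(-1)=(0 9 3 4 7)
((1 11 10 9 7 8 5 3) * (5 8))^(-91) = ((1 11 10 9 7 5 3))^(-91) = (11)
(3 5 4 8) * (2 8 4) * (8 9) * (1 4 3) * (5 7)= (1 4 3 7 5 2 9 8)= [0, 4, 9, 7, 3, 2, 6, 5, 1, 8]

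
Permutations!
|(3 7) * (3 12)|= 3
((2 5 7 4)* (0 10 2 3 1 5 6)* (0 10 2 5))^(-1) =(0 1 3 4 7 5 10 6 2)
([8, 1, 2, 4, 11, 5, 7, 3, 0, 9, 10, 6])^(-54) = [0, 1, 2, 4, 11, 5, 7, 3, 8, 9, 10, 6]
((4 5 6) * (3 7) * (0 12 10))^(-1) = (0 10 12)(3 7)(4 6 5)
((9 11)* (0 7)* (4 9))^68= (4 11 9)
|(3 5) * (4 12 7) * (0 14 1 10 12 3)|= 9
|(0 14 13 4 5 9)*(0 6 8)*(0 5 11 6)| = 9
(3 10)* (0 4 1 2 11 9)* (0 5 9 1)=(0 4)(1 2 11)(3 10)(5 9)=[4, 2, 11, 10, 0, 9, 6, 7, 8, 5, 3, 1]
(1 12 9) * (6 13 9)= (1 12 6 13 9)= [0, 12, 2, 3, 4, 5, 13, 7, 8, 1, 10, 11, 6, 9]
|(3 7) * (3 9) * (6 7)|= |(3 6 7 9)|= 4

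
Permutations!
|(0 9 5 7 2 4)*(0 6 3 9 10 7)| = 9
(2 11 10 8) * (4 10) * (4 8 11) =[0, 1, 4, 3, 10, 5, 6, 7, 2, 9, 11, 8] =(2 4 10 11 8)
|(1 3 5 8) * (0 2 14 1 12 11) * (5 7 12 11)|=10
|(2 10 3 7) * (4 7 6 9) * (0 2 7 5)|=|(0 2 10 3 6 9 4 5)|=8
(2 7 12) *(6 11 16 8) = (2 7 12)(6 11 16 8) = [0, 1, 7, 3, 4, 5, 11, 12, 6, 9, 10, 16, 2, 13, 14, 15, 8]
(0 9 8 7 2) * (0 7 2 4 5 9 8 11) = (0 8 2 7 4 5 9 11) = [8, 1, 7, 3, 5, 9, 6, 4, 2, 11, 10, 0]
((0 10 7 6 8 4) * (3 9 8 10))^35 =(6 7 10)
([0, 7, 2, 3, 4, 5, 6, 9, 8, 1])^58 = (1 7 9)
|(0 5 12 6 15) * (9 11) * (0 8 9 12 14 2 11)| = 10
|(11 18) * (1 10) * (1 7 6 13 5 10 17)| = 10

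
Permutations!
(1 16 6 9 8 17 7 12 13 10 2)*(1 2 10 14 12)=(1 16 6 9 8 17 7)(12 13 14)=[0, 16, 2, 3, 4, 5, 9, 1, 17, 8, 10, 11, 13, 14, 12, 15, 6, 7]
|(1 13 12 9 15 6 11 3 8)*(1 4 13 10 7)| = |(1 10 7)(3 8 4 13 12 9 15 6 11)| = 9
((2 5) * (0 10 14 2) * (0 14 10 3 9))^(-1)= ((0 3 9)(2 5 14))^(-1)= (0 9 3)(2 14 5)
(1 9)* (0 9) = (0 9 1) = [9, 0, 2, 3, 4, 5, 6, 7, 8, 1]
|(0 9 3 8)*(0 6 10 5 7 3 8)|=|(0 9 8 6 10 5 7 3)|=8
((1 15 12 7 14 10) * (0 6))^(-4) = ((0 6)(1 15 12 7 14 10))^(-4) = (1 12 14)(7 10 15)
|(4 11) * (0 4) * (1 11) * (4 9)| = 5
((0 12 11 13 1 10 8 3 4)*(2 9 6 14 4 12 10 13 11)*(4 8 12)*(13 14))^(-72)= (14)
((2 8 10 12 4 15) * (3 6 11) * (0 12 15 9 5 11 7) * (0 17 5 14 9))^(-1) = ((0 12 4)(2 8 10 15)(3 6 7 17 5 11)(9 14))^(-1) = (0 4 12)(2 15 10 8)(3 11 5 17 7 6)(9 14)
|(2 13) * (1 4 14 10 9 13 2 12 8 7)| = 9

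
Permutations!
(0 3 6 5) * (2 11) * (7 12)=(0 3 6 5)(2 11)(7 12)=[3, 1, 11, 6, 4, 0, 5, 12, 8, 9, 10, 2, 7]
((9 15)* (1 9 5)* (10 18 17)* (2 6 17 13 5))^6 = ((1 9 15 2 6 17 10 18 13 5))^6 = (1 10 15 13 6)(2 5 17 9 18)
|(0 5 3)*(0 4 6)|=5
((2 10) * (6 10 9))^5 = ((2 9 6 10))^5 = (2 9 6 10)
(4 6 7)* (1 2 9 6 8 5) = (1 2 9 6 7 4 8 5) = [0, 2, 9, 3, 8, 1, 7, 4, 5, 6]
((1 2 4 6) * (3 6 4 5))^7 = (1 5 6 2 3)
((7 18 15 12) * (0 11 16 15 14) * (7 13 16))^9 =(0 14 18 7 11)(12 13 16 15)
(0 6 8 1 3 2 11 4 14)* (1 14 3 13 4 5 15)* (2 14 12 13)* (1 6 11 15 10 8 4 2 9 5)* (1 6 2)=[11, 9, 15, 14, 3, 10, 4, 7, 12, 5, 8, 6, 13, 1, 0, 2]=(0 11 6 4 3 14)(1 9 5 10 8 12 13)(2 15)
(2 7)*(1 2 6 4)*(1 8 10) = (1 2 7 6 4 8 10) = [0, 2, 7, 3, 8, 5, 4, 6, 10, 9, 1]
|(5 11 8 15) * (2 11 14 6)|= |(2 11 8 15 5 14 6)|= 7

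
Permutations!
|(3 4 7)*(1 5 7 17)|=6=|(1 5 7 3 4 17)|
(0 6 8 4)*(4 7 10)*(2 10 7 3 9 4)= (0 6 8 3 9 4)(2 10)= [6, 1, 10, 9, 0, 5, 8, 7, 3, 4, 2]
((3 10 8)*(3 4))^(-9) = (3 4 8 10)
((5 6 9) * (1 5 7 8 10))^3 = (1 9 10 6 8 5 7)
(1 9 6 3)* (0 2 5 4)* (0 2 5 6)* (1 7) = (0 5 4 2 6 3 7 1 9) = [5, 9, 6, 7, 2, 4, 3, 1, 8, 0]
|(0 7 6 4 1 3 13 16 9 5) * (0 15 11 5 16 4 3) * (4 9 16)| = 24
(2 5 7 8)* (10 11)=[0, 1, 5, 3, 4, 7, 6, 8, 2, 9, 11, 10]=(2 5 7 8)(10 11)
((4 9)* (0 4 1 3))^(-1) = (0 3 1 9 4)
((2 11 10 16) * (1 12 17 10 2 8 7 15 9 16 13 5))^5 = ((1 12 17 10 13 5)(2 11)(7 15 9 16 8))^5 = (1 5 13 10 17 12)(2 11)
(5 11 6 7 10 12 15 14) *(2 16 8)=(2 16 8)(5 11 6 7 10 12 15 14)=[0, 1, 16, 3, 4, 11, 7, 10, 2, 9, 12, 6, 15, 13, 5, 14, 8]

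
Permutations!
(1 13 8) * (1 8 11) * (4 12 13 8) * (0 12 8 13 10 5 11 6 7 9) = (0 12 10 5 11 1 13 6 7 9)(4 8) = [12, 13, 2, 3, 8, 11, 7, 9, 4, 0, 5, 1, 10, 6]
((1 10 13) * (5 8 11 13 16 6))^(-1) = ((1 10 16 6 5 8 11 13))^(-1) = (1 13 11 8 5 6 16 10)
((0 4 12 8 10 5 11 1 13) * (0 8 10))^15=(0 1 10)(4 13 5)(8 11 12)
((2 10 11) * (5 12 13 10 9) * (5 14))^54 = (2 10 12 14)(5 9 11 13)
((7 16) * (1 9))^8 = (16)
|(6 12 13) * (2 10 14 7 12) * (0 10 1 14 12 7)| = |(0 10 12 13 6 2 1 14)| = 8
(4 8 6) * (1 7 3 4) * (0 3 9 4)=(0 3)(1 7 9 4 8 6)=[3, 7, 2, 0, 8, 5, 1, 9, 6, 4]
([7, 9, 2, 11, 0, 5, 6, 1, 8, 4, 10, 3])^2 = [1, 4, 2, 3, 7, 5, 6, 9, 8, 0, 10, 11]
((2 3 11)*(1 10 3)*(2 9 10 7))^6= (3 9)(10 11)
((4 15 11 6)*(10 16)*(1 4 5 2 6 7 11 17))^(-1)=(1 17 15 4)(2 5 6)(7 11)(10 16)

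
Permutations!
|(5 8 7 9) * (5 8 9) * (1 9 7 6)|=4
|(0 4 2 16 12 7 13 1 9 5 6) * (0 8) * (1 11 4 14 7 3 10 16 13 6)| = |(0 14 7 6 8)(1 9 5)(2 13 11 4)(3 10 16 12)| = 60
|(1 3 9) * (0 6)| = 6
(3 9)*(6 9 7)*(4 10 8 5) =(3 7 6 9)(4 10 8 5) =[0, 1, 2, 7, 10, 4, 9, 6, 5, 3, 8]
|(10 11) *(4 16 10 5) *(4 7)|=6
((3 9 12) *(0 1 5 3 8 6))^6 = ((0 1 5 3 9 12 8 6))^6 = (0 8 9 5)(1 6 12 3)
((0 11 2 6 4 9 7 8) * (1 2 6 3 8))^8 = (0 3 1 9 6)(2 7 4 11 8)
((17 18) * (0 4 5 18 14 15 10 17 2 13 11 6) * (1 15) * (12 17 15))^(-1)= ((0 4 5 18 2 13 11 6)(1 12 17 14)(10 15))^(-1)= (0 6 11 13 2 18 5 4)(1 14 17 12)(10 15)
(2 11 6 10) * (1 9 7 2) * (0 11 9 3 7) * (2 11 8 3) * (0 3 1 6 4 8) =[0, 2, 9, 7, 8, 5, 10, 11, 1, 3, 6, 4] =(1 2 9 3 7 11 4 8)(6 10)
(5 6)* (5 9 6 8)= (5 8)(6 9)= [0, 1, 2, 3, 4, 8, 9, 7, 5, 6]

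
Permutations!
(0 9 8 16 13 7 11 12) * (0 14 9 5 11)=(0 5 11 12 14 9 8 16 13 7)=[5, 1, 2, 3, 4, 11, 6, 0, 16, 8, 10, 12, 14, 7, 9, 15, 13]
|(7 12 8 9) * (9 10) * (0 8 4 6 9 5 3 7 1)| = |(0 8 10 5 3 7 12 4 6 9 1)| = 11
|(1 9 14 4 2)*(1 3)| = 6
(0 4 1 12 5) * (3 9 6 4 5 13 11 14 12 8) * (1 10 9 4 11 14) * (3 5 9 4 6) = [9, 8, 2, 6, 10, 0, 11, 7, 5, 3, 4, 1, 13, 14, 12] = (0 9 3 6 11 1 8 5)(4 10)(12 13 14)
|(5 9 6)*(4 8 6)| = 5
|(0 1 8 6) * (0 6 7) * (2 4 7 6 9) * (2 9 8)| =|(9)(0 1 2 4 7)(6 8)| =10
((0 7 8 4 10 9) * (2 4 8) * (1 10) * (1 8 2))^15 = (10)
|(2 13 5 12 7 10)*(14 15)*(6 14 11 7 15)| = 8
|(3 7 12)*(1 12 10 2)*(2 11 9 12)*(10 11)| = 10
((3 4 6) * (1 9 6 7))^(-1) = ((1 9 6 3 4 7))^(-1) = (1 7 4 3 6 9)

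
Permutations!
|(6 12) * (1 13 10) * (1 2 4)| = 10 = |(1 13 10 2 4)(6 12)|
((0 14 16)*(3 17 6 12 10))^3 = (3 12 17 10 6)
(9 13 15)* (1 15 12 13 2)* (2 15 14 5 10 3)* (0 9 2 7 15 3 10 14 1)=(0 9 3 7 15 2)(5 14)(12 13)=[9, 1, 0, 7, 4, 14, 6, 15, 8, 3, 10, 11, 13, 12, 5, 2]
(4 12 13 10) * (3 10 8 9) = (3 10 4 12 13 8 9) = [0, 1, 2, 10, 12, 5, 6, 7, 9, 3, 4, 11, 13, 8]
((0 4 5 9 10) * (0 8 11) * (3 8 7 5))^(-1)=((0 4 3 8 11)(5 9 10 7))^(-1)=(0 11 8 3 4)(5 7 10 9)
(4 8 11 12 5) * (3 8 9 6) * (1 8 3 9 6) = (1 8 11 12 5 4 6 9) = [0, 8, 2, 3, 6, 4, 9, 7, 11, 1, 10, 12, 5]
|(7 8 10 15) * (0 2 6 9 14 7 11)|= |(0 2 6 9 14 7 8 10 15 11)|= 10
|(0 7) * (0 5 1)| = 4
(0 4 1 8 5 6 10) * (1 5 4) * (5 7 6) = (0 1 8 4 7 6 10) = [1, 8, 2, 3, 7, 5, 10, 6, 4, 9, 0]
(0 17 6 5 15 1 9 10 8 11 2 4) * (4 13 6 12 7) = (0 17 12 7 4)(1 9 10 8 11 2 13 6 5 15) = [17, 9, 13, 3, 0, 15, 5, 4, 11, 10, 8, 2, 7, 6, 14, 1, 16, 12]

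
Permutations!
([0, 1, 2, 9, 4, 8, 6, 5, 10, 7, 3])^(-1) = [0, 1, 2, 10, 4, 7, 6, 9, 5, 3, 8]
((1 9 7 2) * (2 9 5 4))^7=((1 5 4 2)(7 9))^7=(1 2 4 5)(7 9)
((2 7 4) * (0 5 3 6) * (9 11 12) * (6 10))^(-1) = (0 6 10 3 5)(2 4 7)(9 12 11)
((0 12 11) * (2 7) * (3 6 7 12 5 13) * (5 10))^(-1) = (0 11 12 2 7 6 3 13 5 10)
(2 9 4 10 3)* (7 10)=(2 9 4 7 10 3)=[0, 1, 9, 2, 7, 5, 6, 10, 8, 4, 3]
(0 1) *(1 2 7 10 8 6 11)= (0 2 7 10 8 6 11 1)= [2, 0, 7, 3, 4, 5, 11, 10, 6, 9, 8, 1]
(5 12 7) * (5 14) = (5 12 7 14) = [0, 1, 2, 3, 4, 12, 6, 14, 8, 9, 10, 11, 7, 13, 5]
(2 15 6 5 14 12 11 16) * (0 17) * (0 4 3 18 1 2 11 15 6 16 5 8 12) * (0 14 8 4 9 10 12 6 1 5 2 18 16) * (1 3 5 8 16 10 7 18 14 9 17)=[1, 14, 3, 10, 5, 16, 4, 18, 6, 7, 12, 2, 15, 13, 9, 0, 11, 17, 8]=(0 1 14 9 7 18 8 6 4 5 16 11 2 3 10 12 15)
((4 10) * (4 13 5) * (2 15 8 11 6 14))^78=((2 15 8 11 6 14)(4 10 13 5))^78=(15)(4 13)(5 10)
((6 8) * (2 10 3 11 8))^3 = ((2 10 3 11 8 6))^3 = (2 11)(3 6)(8 10)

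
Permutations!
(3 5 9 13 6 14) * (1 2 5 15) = (1 2 5 9 13 6 14 3 15) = [0, 2, 5, 15, 4, 9, 14, 7, 8, 13, 10, 11, 12, 6, 3, 1]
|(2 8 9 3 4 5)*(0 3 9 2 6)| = |(9)(0 3 4 5 6)(2 8)| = 10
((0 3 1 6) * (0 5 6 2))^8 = ((0 3 1 2)(5 6))^8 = (6)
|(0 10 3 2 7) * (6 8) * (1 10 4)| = |(0 4 1 10 3 2 7)(6 8)| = 14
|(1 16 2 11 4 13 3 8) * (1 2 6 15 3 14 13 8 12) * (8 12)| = |(1 16 6 15 3 8 2 11 4 12)(13 14)| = 10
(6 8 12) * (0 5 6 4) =(0 5 6 8 12 4) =[5, 1, 2, 3, 0, 6, 8, 7, 12, 9, 10, 11, 4]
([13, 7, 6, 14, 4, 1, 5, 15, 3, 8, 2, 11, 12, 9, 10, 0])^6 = [10, 8, 0, 1, 4, 9, 13, 3, 5, 6, 15, 11, 12, 2, 7, 14]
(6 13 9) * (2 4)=(2 4)(6 13 9)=[0, 1, 4, 3, 2, 5, 13, 7, 8, 6, 10, 11, 12, 9]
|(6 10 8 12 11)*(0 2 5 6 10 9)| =20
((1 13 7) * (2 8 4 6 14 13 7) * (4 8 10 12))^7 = ((1 7)(2 10 12 4 6 14 13))^7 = (14)(1 7)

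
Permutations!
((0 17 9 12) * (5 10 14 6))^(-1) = ((0 17 9 12)(5 10 14 6))^(-1) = (0 12 9 17)(5 6 14 10)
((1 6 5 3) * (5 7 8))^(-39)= ((1 6 7 8 5 3))^(-39)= (1 8)(3 7)(5 6)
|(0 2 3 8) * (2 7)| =|(0 7 2 3 8)| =5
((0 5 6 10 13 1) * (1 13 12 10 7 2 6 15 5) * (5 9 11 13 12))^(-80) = (2 6 7)(5 13 15 12 9 10 11)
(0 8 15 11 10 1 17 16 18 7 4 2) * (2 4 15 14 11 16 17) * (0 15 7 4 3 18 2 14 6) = (0 8 6)(1 14 11 10)(2 15 16)(3 18 4) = [8, 14, 15, 18, 3, 5, 0, 7, 6, 9, 1, 10, 12, 13, 11, 16, 2, 17, 4]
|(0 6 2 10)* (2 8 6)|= |(0 2 10)(6 8)|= 6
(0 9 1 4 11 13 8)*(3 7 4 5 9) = (0 3 7 4 11 13 8)(1 5 9) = [3, 5, 2, 7, 11, 9, 6, 4, 0, 1, 10, 13, 12, 8]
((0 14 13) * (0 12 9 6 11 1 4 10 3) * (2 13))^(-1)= ((0 14 2 13 12 9 6 11 1 4 10 3))^(-1)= (0 3 10 4 1 11 6 9 12 13 2 14)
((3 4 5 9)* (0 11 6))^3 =(11)(3 9 5 4)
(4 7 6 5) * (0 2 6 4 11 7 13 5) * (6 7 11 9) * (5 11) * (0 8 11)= (0 2 7 4 13)(5 9 6 8 11)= [2, 1, 7, 3, 13, 9, 8, 4, 11, 6, 10, 5, 12, 0]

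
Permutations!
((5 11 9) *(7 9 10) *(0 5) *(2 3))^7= (0 5 11 10 7 9)(2 3)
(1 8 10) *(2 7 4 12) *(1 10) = [0, 8, 7, 3, 12, 5, 6, 4, 1, 9, 10, 11, 2] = (1 8)(2 7 4 12)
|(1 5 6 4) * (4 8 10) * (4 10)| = |(10)(1 5 6 8 4)| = 5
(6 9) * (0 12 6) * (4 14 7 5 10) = (0 12 6 9)(4 14 7 5 10) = [12, 1, 2, 3, 14, 10, 9, 5, 8, 0, 4, 11, 6, 13, 7]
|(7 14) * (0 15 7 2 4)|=6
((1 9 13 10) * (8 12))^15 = ((1 9 13 10)(8 12))^15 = (1 10 13 9)(8 12)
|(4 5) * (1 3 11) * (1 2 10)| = 10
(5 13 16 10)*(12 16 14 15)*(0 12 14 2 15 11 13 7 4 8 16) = [12, 1, 15, 3, 8, 7, 6, 4, 16, 9, 5, 13, 0, 2, 11, 14, 10] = (0 12)(2 15 14 11 13)(4 8 16 10 5 7)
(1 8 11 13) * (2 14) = (1 8 11 13)(2 14) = [0, 8, 14, 3, 4, 5, 6, 7, 11, 9, 10, 13, 12, 1, 2]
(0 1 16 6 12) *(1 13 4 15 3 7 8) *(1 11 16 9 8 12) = (0 13 4 15 3 7 12)(1 9 8 11 16 6) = [13, 9, 2, 7, 15, 5, 1, 12, 11, 8, 10, 16, 0, 4, 14, 3, 6]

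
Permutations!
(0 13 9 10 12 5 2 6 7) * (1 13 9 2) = (0 9 10 12 5 1 13 2 6 7) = [9, 13, 6, 3, 4, 1, 7, 0, 8, 10, 12, 11, 5, 2]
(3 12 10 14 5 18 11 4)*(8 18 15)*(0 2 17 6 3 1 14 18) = [2, 14, 17, 12, 1, 15, 3, 7, 0, 9, 18, 4, 10, 13, 5, 8, 16, 6, 11] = (0 2 17 6 3 12 10 18 11 4 1 14 5 15 8)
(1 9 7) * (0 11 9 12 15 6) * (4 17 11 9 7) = (0 9 4 17 11 7 1 12 15 6) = [9, 12, 2, 3, 17, 5, 0, 1, 8, 4, 10, 7, 15, 13, 14, 6, 16, 11]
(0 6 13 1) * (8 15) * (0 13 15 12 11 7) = [6, 13, 2, 3, 4, 5, 15, 0, 12, 9, 10, 7, 11, 1, 14, 8] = (0 6 15 8 12 11 7)(1 13)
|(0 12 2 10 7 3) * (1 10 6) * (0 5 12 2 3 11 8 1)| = |(0 2 6)(1 10 7 11 8)(3 5 12)| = 15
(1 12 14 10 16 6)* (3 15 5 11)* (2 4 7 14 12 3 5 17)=(1 3 15 17 2 4 7 14 10 16 6)(5 11)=[0, 3, 4, 15, 7, 11, 1, 14, 8, 9, 16, 5, 12, 13, 10, 17, 6, 2]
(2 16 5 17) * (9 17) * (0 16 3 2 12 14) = (0 16 5 9 17 12 14)(2 3) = [16, 1, 3, 2, 4, 9, 6, 7, 8, 17, 10, 11, 14, 13, 0, 15, 5, 12]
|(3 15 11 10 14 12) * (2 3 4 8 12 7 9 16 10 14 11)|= |(2 3 15)(4 8 12)(7 9 16 10 11 14)|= 6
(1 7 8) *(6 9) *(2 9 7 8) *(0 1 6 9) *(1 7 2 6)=[7, 8, 0, 3, 4, 5, 2, 6, 1, 9]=(9)(0 7 6 2)(1 8)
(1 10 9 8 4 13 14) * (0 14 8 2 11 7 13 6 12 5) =(0 14 1 10 9 2 11 7 13 8 4 6 12 5) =[14, 10, 11, 3, 6, 0, 12, 13, 4, 2, 9, 7, 5, 8, 1]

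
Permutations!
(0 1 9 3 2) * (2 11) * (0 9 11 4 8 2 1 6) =(0 6)(1 11)(2 9 3 4 8) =[6, 11, 9, 4, 8, 5, 0, 7, 2, 3, 10, 1]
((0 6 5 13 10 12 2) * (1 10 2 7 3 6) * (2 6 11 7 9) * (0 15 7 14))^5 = (0 2 14 9 11 12 3 10 7 1 15)(5 6 13)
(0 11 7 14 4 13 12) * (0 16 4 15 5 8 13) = [11, 1, 2, 3, 0, 8, 6, 14, 13, 9, 10, 7, 16, 12, 15, 5, 4] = (0 11 7 14 15 5 8 13 12 16 4)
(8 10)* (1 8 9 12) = (1 8 10 9 12) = [0, 8, 2, 3, 4, 5, 6, 7, 10, 12, 9, 11, 1]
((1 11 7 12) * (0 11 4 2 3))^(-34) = ((0 11 7 12 1 4 2 3))^(-34) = (0 2 1 7)(3 4 12 11)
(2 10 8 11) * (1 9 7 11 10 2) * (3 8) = (1 9 7 11)(3 8 10) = [0, 9, 2, 8, 4, 5, 6, 11, 10, 7, 3, 1]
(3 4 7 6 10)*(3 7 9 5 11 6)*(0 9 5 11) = (0 9 11 6 10 7 3 4 5) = [9, 1, 2, 4, 5, 0, 10, 3, 8, 11, 7, 6]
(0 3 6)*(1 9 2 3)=(0 1 9 2 3 6)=[1, 9, 3, 6, 4, 5, 0, 7, 8, 2]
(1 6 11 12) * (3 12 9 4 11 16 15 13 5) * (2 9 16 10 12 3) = [0, 6, 9, 3, 11, 2, 10, 7, 8, 4, 12, 16, 1, 5, 14, 13, 15] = (1 6 10 12)(2 9 4 11 16 15 13 5)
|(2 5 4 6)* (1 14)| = 4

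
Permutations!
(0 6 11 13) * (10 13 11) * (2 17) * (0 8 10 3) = [6, 1, 17, 0, 4, 5, 3, 7, 10, 9, 13, 11, 12, 8, 14, 15, 16, 2] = (0 6 3)(2 17)(8 10 13)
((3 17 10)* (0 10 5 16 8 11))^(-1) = (0 11 8 16 5 17 3 10)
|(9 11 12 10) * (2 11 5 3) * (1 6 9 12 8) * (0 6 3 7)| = |(0 6 9 5 7)(1 3 2 11 8)(10 12)| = 10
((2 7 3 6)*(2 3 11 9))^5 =(2 7 11 9)(3 6)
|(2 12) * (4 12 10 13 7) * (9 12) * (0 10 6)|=|(0 10 13 7 4 9 12 2 6)|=9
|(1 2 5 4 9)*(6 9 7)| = |(1 2 5 4 7 6 9)| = 7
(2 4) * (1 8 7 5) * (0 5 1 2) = (0 5 2 4)(1 8 7) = [5, 8, 4, 3, 0, 2, 6, 1, 7]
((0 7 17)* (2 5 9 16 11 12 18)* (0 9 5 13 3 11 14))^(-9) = ((0 7 17 9 16 14)(2 13 3 11 12 18))^(-9) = (0 9)(2 11)(3 18)(7 16)(12 13)(14 17)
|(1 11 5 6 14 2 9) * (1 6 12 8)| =20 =|(1 11 5 12 8)(2 9 6 14)|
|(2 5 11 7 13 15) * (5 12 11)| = 6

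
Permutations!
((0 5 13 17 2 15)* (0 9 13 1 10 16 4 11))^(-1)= ((0 5 1 10 16 4 11)(2 15 9 13 17))^(-1)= (0 11 4 16 10 1 5)(2 17 13 9 15)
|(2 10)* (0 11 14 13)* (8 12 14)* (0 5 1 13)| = 30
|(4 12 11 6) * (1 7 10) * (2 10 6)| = |(1 7 6 4 12 11 2 10)| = 8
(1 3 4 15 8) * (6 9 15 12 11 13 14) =[0, 3, 2, 4, 12, 5, 9, 7, 1, 15, 10, 13, 11, 14, 6, 8] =(1 3 4 12 11 13 14 6 9 15 8)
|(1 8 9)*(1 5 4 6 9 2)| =12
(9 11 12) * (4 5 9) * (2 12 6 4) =(2 12)(4 5 9 11 6) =[0, 1, 12, 3, 5, 9, 4, 7, 8, 11, 10, 6, 2]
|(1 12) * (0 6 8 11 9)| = 10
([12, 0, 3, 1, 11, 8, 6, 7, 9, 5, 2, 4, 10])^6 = [0, 1, 2, 3, 4, 5, 6, 7, 8, 9, 10, 11, 12]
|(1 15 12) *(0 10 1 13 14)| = 7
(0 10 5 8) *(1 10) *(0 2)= (0 1 10 5 8 2)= [1, 10, 0, 3, 4, 8, 6, 7, 2, 9, 5]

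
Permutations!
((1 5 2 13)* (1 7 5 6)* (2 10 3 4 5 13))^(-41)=(1 6)(3 10 5 4)(7 13)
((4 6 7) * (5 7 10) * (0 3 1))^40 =((0 3 1)(4 6 10 5 7))^40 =(10)(0 3 1)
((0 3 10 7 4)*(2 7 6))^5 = ((0 3 10 6 2 7 4))^5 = (0 7 6 3 4 2 10)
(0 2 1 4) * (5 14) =(0 2 1 4)(5 14) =[2, 4, 1, 3, 0, 14, 6, 7, 8, 9, 10, 11, 12, 13, 5]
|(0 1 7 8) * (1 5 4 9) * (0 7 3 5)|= 10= |(1 3 5 4 9)(7 8)|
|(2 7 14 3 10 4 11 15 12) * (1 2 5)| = |(1 2 7 14 3 10 4 11 15 12 5)| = 11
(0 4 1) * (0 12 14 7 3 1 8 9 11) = (0 4 8 9 11)(1 12 14 7 3) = [4, 12, 2, 1, 8, 5, 6, 3, 9, 11, 10, 0, 14, 13, 7]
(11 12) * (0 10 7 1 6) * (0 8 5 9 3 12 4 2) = (0 10 7 1 6 8 5 9 3 12 11 4 2) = [10, 6, 0, 12, 2, 9, 8, 1, 5, 3, 7, 4, 11]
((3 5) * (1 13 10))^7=(1 13 10)(3 5)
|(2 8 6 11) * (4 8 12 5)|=7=|(2 12 5 4 8 6 11)|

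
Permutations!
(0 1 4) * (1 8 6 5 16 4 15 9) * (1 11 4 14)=[8, 15, 2, 3, 0, 16, 5, 7, 6, 11, 10, 4, 12, 13, 1, 9, 14]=(0 8 6 5 16 14 1 15 9 11 4)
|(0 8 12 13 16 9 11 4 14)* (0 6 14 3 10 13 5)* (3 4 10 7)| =|(0 8 12 5)(3 7)(6 14)(9 11 10 13 16)| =20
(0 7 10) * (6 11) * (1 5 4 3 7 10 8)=(0 10)(1 5 4 3 7 8)(6 11)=[10, 5, 2, 7, 3, 4, 11, 8, 1, 9, 0, 6]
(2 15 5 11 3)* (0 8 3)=[8, 1, 15, 2, 4, 11, 6, 7, 3, 9, 10, 0, 12, 13, 14, 5]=(0 8 3 2 15 5 11)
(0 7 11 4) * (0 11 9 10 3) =(0 7 9 10 3)(4 11) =[7, 1, 2, 0, 11, 5, 6, 9, 8, 10, 3, 4]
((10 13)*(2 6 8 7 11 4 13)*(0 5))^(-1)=((0 5)(2 6 8 7 11 4 13 10))^(-1)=(0 5)(2 10 13 4 11 7 8 6)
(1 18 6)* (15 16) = (1 18 6)(15 16) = [0, 18, 2, 3, 4, 5, 1, 7, 8, 9, 10, 11, 12, 13, 14, 16, 15, 17, 6]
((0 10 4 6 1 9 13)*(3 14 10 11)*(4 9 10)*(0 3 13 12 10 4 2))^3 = (0 3)(2 13)(11 14)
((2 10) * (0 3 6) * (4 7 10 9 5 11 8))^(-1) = (0 6 3)(2 10 7 4 8 11 5 9)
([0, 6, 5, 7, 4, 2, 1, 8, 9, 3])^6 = [0, 1, 2, 8, 4, 5, 6, 9, 3, 7]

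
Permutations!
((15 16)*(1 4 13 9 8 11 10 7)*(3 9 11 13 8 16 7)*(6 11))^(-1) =(1 7 15 16 9 3 10 11 6 13 8 4)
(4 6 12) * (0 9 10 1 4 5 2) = [9, 4, 0, 3, 6, 2, 12, 7, 8, 10, 1, 11, 5] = (0 9 10 1 4 6 12 5 2)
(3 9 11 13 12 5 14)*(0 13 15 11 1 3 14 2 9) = [13, 3, 9, 0, 4, 2, 6, 7, 8, 1, 10, 15, 5, 12, 14, 11] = (0 13 12 5 2 9 1 3)(11 15)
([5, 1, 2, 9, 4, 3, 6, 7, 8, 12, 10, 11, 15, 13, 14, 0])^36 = [0, 1, 2, 3, 4, 5, 6, 7, 8, 9, 10, 11, 12, 13, 14, 15]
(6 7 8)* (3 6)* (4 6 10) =[0, 1, 2, 10, 6, 5, 7, 8, 3, 9, 4] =(3 10 4 6 7 8)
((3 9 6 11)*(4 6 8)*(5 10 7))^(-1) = ((3 9 8 4 6 11)(5 10 7))^(-1) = (3 11 6 4 8 9)(5 7 10)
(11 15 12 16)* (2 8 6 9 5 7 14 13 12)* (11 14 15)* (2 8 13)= (2 13 12 16 14)(5 7 15 8 6 9)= [0, 1, 13, 3, 4, 7, 9, 15, 6, 5, 10, 11, 16, 12, 2, 8, 14]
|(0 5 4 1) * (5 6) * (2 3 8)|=15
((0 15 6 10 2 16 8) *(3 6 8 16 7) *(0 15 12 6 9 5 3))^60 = ((16)(0 12 6 10 2 7)(3 9 5)(8 15))^60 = (16)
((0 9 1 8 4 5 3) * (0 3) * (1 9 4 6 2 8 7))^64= ((9)(0 4 5)(1 7)(2 8 6))^64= (9)(0 4 5)(2 8 6)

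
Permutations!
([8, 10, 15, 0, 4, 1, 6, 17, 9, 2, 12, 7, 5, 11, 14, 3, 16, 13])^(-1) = (0 3 15 2 9 8)(1 5 12 10)(7 11 13 17)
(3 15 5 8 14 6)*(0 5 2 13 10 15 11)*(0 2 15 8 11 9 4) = (15)(0 5 11 2 13 10 8 14 6 3 9 4) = [5, 1, 13, 9, 0, 11, 3, 7, 14, 4, 8, 2, 12, 10, 6, 15]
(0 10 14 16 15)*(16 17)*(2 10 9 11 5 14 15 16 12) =[9, 1, 10, 3, 4, 14, 6, 7, 8, 11, 15, 5, 2, 13, 17, 0, 16, 12] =(0 9 11 5 14 17 12 2 10 15)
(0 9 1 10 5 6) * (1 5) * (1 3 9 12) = [12, 10, 2, 9, 4, 6, 0, 7, 8, 5, 3, 11, 1] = (0 12 1 10 3 9 5 6)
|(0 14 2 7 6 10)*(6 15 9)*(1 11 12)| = 24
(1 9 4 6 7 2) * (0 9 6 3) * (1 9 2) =[2, 6, 9, 0, 3, 5, 7, 1, 8, 4] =(0 2 9 4 3)(1 6 7)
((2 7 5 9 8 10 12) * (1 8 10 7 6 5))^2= (1 7 8)(2 5 10)(6 9 12)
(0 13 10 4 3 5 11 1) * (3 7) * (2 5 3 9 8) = [13, 0, 5, 3, 7, 11, 6, 9, 2, 8, 4, 1, 12, 10] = (0 13 10 4 7 9 8 2 5 11 1)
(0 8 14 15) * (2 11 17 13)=(0 8 14 15)(2 11 17 13)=[8, 1, 11, 3, 4, 5, 6, 7, 14, 9, 10, 17, 12, 2, 15, 0, 16, 13]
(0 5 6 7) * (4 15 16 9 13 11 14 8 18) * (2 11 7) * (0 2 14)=(0 5 6 14 8 18 4 15 16 9 13 7 2 11)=[5, 1, 11, 3, 15, 6, 14, 2, 18, 13, 10, 0, 12, 7, 8, 16, 9, 17, 4]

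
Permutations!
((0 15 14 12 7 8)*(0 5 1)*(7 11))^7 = (0 5 7 12 15 1 8 11 14)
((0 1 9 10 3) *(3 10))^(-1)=(10)(0 3 9 1)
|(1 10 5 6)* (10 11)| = 5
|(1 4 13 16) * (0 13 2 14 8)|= 8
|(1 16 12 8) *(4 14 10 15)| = 4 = |(1 16 12 8)(4 14 10 15)|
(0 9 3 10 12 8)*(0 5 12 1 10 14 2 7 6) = (0 9 3 14 2 7 6)(1 10)(5 12 8) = [9, 10, 7, 14, 4, 12, 0, 6, 5, 3, 1, 11, 8, 13, 2]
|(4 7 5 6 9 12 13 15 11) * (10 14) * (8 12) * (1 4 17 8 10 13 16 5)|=|(1 4 7)(5 6 9 10 14 13 15 11 17 8 12 16)|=12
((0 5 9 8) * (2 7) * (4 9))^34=(0 8 9 4 5)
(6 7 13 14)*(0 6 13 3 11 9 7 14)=(0 6 14 13)(3 11 9 7)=[6, 1, 2, 11, 4, 5, 14, 3, 8, 7, 10, 9, 12, 0, 13]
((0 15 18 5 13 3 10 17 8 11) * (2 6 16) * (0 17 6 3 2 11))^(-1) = ((0 15 18 5 13 2 3 10 6 16 11 17 8))^(-1) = (0 8 17 11 16 6 10 3 2 13 5 18 15)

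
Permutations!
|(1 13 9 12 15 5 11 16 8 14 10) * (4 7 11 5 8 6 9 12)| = |(1 13 12 15 8 14 10)(4 7 11 16 6 9)| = 42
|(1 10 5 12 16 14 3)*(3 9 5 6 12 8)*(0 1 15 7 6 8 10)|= |(0 1)(3 15 7 6 12 16 14 9 5 10 8)|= 22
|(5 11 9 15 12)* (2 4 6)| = 15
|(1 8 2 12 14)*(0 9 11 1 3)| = 9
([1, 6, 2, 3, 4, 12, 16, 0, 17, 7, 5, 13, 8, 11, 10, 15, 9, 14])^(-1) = (0 7 9 16 6 1)(5 10 14 17 8 12)(11 13)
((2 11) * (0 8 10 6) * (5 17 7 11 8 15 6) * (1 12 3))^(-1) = ((0 15 6)(1 12 3)(2 8 10 5 17 7 11))^(-1) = (0 6 15)(1 3 12)(2 11 7 17 5 10 8)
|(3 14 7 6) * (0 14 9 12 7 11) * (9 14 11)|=|(0 11)(3 14 9 12 7 6)|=6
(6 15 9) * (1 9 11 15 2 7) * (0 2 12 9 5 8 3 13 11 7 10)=(0 2 10)(1 5 8 3 13 11 15 7)(6 12 9)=[2, 5, 10, 13, 4, 8, 12, 1, 3, 6, 0, 15, 9, 11, 14, 7]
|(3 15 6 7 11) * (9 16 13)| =|(3 15 6 7 11)(9 16 13)| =15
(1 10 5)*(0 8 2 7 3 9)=(0 8 2 7 3 9)(1 10 5)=[8, 10, 7, 9, 4, 1, 6, 3, 2, 0, 5]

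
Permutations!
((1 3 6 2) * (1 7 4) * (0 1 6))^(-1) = (0 3 1)(2 6 4 7)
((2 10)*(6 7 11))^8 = (6 11 7)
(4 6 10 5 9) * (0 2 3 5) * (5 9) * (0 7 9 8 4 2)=(2 3 8 4 6 10 7 9)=[0, 1, 3, 8, 6, 5, 10, 9, 4, 2, 7]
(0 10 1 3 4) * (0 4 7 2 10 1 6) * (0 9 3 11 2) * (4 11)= (0 1 4 11 2 10 6 9 3 7)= [1, 4, 10, 7, 11, 5, 9, 0, 8, 3, 6, 2]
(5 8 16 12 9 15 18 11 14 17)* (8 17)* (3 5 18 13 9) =(3 5 17 18 11 14 8 16 12)(9 15 13) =[0, 1, 2, 5, 4, 17, 6, 7, 16, 15, 10, 14, 3, 9, 8, 13, 12, 18, 11]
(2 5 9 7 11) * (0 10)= [10, 1, 5, 3, 4, 9, 6, 11, 8, 7, 0, 2]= (0 10)(2 5 9 7 11)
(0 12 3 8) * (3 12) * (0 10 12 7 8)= (0 3)(7 8 10 12)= [3, 1, 2, 0, 4, 5, 6, 8, 10, 9, 12, 11, 7]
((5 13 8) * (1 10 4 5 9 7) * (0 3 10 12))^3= ((0 3 10 4 5 13 8 9 7 1 12))^3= (0 4 8 1 3 5 9 12 10 13 7)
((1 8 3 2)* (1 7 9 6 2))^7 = (1 8 3)(2 6 9 7)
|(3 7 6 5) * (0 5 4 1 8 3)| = |(0 5)(1 8 3 7 6 4)| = 6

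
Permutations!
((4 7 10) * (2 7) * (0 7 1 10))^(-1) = ((0 7)(1 10 4 2))^(-1) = (0 7)(1 2 4 10)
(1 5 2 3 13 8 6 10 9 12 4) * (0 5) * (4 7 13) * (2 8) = (0 5 8 6 10 9 12 7 13 2 3 4 1) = [5, 0, 3, 4, 1, 8, 10, 13, 6, 12, 9, 11, 7, 2]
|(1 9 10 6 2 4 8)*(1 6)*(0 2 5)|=|(0 2 4 8 6 5)(1 9 10)|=6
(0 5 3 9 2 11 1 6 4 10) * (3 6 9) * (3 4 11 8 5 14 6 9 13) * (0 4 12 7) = (0 14 6 11 1 13 3 12 7)(2 8 5 9)(4 10) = [14, 13, 8, 12, 10, 9, 11, 0, 5, 2, 4, 1, 7, 3, 6]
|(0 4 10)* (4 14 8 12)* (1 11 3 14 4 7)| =21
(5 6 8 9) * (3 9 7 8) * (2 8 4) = (2 8 7 4)(3 9 5 6) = [0, 1, 8, 9, 2, 6, 3, 4, 7, 5]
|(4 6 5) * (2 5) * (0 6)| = 5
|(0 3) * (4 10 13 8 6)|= |(0 3)(4 10 13 8 6)|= 10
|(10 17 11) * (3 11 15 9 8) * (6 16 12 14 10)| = |(3 11 6 16 12 14 10 17 15 9 8)| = 11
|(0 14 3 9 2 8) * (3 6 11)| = |(0 14 6 11 3 9 2 8)| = 8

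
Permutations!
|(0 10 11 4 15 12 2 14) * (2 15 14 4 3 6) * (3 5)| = |(0 10 11 5 3 6 2 4 14)(12 15)| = 18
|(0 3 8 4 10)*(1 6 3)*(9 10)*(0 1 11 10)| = |(0 11 10 1 6 3 8 4 9)| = 9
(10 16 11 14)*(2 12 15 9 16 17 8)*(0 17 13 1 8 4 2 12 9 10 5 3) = [17, 8, 9, 0, 2, 3, 6, 7, 12, 16, 13, 14, 15, 1, 5, 10, 11, 4] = (0 17 4 2 9 16 11 14 5 3)(1 8 12 15 10 13)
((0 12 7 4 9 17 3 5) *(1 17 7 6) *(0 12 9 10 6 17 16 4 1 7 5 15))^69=(0 15 3 17 12 5 9)(1 10)(4 7)(6 16)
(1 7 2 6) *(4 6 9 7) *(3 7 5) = (1 4 6)(2 9 5 3 7) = [0, 4, 9, 7, 6, 3, 1, 2, 8, 5]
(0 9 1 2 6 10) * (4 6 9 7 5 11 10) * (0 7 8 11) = (0 8 11 10 7 5)(1 2 9)(4 6) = [8, 2, 9, 3, 6, 0, 4, 5, 11, 1, 7, 10]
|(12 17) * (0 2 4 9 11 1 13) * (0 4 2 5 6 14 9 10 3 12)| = |(0 5 6 14 9 11 1 13 4 10 3 12 17)| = 13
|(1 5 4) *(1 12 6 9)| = 6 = |(1 5 4 12 6 9)|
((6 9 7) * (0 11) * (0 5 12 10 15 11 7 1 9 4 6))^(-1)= (0 7)(1 9)(4 6)(5 11 15 10 12)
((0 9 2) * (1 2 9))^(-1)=((9)(0 1 2))^(-1)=(9)(0 2 1)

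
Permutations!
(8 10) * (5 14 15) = (5 14 15)(8 10) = [0, 1, 2, 3, 4, 14, 6, 7, 10, 9, 8, 11, 12, 13, 15, 5]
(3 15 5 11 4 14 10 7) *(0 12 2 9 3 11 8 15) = [12, 1, 9, 0, 14, 8, 6, 11, 15, 3, 7, 4, 2, 13, 10, 5] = (0 12 2 9 3)(4 14 10 7 11)(5 8 15)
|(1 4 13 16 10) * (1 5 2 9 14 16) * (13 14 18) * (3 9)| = |(1 4 14 16 10 5 2 3 9 18 13)| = 11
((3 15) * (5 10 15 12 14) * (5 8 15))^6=(3 12 14 8 15)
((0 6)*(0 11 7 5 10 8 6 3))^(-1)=(0 3)(5 7 11 6 8 10)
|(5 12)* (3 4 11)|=6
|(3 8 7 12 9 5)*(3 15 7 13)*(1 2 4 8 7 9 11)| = |(1 2 4 8 13 3 7 12 11)(5 15 9)| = 9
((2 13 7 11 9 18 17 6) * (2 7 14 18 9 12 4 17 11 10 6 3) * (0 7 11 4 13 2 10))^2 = (3 6 12 14 4)(10 11 13 18 17)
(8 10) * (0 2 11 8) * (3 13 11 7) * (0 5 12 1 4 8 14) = (0 2 7 3 13 11 14)(1 4 8 10 5 12) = [2, 4, 7, 13, 8, 12, 6, 3, 10, 9, 5, 14, 1, 11, 0]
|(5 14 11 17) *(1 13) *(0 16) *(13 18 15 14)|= |(0 16)(1 18 15 14 11 17 5 13)|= 8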